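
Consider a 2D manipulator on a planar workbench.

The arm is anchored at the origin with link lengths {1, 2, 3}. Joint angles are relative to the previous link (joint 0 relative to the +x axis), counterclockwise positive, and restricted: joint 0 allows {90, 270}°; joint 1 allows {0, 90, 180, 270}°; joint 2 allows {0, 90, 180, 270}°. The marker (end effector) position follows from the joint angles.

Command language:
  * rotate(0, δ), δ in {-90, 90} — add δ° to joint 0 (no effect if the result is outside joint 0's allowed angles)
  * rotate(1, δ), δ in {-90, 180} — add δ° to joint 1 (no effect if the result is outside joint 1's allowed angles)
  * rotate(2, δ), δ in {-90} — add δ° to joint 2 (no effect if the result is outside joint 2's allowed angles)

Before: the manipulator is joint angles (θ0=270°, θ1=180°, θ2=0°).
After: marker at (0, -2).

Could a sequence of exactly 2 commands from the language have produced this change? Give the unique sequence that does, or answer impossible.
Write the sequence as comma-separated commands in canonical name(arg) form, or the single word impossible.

rotate(2, -90), rotate(2, -90)

t0: joint angles (θ0=270°, θ1=180°, θ2=0°)
step 1 (rotate(2, -90)): joint angles (θ0=270°, θ1=180°, θ2=270°)
step 2 (rotate(2, -90)): joint angles (θ0=270°, θ1=180°, θ2=180°)
no other 2-command option fits: unique.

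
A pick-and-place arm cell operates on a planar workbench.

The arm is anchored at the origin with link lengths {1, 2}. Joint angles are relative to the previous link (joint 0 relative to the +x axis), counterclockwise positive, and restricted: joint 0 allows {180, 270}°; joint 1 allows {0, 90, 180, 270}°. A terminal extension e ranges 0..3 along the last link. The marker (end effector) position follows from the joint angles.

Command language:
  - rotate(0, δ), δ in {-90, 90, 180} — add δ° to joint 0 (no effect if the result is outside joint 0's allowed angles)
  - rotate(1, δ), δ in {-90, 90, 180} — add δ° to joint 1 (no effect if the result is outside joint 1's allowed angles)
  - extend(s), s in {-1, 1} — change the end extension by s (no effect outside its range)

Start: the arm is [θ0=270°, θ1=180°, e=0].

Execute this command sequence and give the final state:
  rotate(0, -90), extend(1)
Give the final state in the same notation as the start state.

start: [θ0=270°, θ1=180°, e=0]
1. rotate(0, -90) → [θ0=180°, θ1=180°, e=0]
2. extend(1) → [θ0=180°, θ1=180°, e=1]

[θ0=180°, θ1=180°, e=1]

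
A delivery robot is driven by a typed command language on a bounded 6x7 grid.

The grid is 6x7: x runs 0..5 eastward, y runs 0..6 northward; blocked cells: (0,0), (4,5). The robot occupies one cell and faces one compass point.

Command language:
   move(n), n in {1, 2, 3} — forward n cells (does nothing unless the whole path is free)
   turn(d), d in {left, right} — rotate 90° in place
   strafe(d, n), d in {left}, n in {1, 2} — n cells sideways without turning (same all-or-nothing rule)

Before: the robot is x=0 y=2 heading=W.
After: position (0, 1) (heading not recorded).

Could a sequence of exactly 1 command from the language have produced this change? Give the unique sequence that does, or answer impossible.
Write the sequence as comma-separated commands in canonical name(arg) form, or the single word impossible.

strafe(left, 1)

t0: x=0 y=2 heading=W
step 1 (strafe(left, 1)): x=0 y=1 heading=W
no other 1-command option fits: unique.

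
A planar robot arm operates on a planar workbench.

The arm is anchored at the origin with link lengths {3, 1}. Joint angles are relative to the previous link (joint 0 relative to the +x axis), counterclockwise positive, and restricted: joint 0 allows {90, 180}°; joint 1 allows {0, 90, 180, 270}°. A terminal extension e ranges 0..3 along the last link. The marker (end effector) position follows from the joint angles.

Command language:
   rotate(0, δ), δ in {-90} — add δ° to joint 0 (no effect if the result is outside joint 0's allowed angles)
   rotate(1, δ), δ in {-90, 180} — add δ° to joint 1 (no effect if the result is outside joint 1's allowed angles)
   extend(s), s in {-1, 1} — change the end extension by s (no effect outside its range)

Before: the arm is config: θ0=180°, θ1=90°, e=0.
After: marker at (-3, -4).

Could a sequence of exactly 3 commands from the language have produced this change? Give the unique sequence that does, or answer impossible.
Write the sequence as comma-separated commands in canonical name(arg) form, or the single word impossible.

start: config: θ0=180°, θ1=90°, e=0
1. extend(1) → config: θ0=180°, θ1=90°, e=1
2. extend(1) → config: θ0=180°, θ1=90°, e=2
3. extend(1) → config: θ0=180°, θ1=90°, e=3
no other 3-command option fits: unique.

extend(1), extend(1), extend(1)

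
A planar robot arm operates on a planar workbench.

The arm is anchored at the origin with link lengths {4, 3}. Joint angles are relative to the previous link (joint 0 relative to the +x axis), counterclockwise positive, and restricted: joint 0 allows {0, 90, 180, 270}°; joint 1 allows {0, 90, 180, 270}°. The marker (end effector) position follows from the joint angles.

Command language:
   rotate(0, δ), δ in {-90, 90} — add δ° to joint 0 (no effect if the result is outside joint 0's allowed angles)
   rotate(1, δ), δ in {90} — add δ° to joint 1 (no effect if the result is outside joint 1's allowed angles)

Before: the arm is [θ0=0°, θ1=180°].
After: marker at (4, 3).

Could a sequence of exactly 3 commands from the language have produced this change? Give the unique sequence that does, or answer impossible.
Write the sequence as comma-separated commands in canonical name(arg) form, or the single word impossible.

rotate(1, 90), rotate(1, 90), rotate(1, 90)

start: [θ0=0°, θ1=180°]
t=1 rotate(1, 90) ⇒ [θ0=0°, θ1=270°]
t=2 rotate(1, 90) ⇒ [θ0=0°, θ1=0°]
t=3 rotate(1, 90) ⇒ [θ0=0°, θ1=90°]
all 27 alternatives checked — unique.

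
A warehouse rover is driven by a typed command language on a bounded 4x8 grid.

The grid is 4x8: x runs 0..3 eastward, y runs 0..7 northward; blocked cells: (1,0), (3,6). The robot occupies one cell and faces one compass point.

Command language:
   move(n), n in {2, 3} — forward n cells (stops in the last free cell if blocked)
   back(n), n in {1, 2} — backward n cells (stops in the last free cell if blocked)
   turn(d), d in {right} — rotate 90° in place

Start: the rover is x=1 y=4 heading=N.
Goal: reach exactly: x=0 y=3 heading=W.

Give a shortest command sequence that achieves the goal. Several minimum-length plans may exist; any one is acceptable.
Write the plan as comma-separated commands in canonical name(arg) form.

back(1), turn(right), back(2), turn(right), turn(right)

from: x=1 y=4 heading=N
t=1 back(1) ⇒ x=1 y=3 heading=N
t=2 turn(right) ⇒ x=1 y=3 heading=E
t=3 back(2) ⇒ x=0 y=3 heading=E
t=4 turn(right) ⇒ x=0 y=3 heading=S
t=5 turn(right) ⇒ x=0 y=3 heading=W
no 4-step plan works, so 5 is optimal.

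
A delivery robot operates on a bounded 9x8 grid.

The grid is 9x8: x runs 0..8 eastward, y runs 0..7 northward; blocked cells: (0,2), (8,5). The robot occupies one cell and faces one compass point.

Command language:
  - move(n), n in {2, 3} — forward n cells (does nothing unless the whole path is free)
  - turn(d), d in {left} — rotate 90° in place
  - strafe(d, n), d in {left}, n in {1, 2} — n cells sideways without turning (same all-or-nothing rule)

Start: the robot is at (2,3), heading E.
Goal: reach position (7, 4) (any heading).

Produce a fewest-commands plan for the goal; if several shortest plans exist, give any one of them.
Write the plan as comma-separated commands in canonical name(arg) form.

initial: at (2,3), heading E
[1] after move(3): at (5,3), heading E
[2] after move(2): at (7,3), heading E
[3] after strafe(left, 1): at (7,4), heading E
no 2-step plan works, so 3 is optimal.

move(3), move(2), strafe(left, 1)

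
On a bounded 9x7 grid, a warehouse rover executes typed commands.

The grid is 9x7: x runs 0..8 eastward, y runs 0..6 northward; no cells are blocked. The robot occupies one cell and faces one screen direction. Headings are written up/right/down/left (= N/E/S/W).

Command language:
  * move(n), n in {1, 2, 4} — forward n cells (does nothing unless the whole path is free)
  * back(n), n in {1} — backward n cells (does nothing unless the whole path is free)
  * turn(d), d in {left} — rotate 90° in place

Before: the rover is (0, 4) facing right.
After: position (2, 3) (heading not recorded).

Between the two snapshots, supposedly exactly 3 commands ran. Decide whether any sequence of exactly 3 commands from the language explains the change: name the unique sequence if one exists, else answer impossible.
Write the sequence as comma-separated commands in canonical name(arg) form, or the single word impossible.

key: running back(1) before move(2) would end elsewhere — order is forced
t0: (0, 4) facing right
[1] after move(2): (2, 4) facing right
[2] after turn(left): (2, 4) facing up
[3] after back(1): (2, 3) facing up
no rival 3-sequence matches.

move(2), turn(left), back(1)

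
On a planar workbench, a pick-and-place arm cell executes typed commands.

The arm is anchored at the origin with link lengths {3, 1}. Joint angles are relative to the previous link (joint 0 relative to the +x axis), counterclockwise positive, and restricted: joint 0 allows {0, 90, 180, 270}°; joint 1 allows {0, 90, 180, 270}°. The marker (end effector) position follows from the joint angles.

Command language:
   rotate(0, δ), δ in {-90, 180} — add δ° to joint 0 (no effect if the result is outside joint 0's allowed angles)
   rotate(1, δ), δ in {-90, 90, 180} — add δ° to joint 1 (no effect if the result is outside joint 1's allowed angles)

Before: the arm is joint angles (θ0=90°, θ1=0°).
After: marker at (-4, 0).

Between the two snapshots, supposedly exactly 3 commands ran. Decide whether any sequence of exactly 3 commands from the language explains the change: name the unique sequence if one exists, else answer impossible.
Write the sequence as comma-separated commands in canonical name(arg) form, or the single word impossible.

rotate(0, -90), rotate(0, -90), rotate(0, -90)

from: joint angles (θ0=90°, θ1=0°)
[1] after rotate(0, -90): joint angles (θ0=0°, θ1=0°)
[2] after rotate(0, -90): joint angles (θ0=270°, θ1=0°)
[3] after rotate(0, -90): joint angles (θ0=180°, θ1=0°)
no rival 3-sequence matches.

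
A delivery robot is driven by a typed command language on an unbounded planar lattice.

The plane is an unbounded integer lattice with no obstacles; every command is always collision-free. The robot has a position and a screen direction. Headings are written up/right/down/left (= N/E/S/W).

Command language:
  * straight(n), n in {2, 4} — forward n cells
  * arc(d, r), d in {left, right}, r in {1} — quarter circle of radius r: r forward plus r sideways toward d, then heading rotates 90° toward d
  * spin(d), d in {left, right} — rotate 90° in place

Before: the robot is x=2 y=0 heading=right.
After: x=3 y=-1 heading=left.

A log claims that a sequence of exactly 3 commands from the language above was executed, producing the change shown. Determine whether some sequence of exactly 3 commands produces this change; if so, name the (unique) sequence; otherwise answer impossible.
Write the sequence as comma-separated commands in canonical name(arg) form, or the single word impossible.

key: order matters: swapping straight(2) and arc(right, 1) lands elsewhere
from: x=2 y=0 heading=right
t=1 straight(2) ⇒ x=4 y=0 heading=right
t=2 spin(right) ⇒ x=4 y=0 heading=down
t=3 arc(right, 1) ⇒ x=3 y=-1 heading=left
no other 3-command option fits: unique.

straight(2), spin(right), arc(right, 1)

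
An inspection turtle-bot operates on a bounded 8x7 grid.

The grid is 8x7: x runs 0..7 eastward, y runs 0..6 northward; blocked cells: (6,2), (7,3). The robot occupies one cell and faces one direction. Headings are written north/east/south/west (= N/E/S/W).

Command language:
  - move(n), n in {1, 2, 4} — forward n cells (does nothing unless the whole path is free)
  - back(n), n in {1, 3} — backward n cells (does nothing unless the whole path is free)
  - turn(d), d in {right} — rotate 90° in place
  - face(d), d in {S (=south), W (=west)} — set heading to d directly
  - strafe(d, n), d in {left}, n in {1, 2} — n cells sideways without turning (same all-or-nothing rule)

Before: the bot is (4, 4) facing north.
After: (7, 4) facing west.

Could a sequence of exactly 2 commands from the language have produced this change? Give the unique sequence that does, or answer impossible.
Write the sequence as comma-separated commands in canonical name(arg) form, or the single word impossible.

face(W), back(3)

key: cell and facing (now W) both changed — the 2 commands mix motion and turning
t0: (4, 4) facing north
t=1 face(W) ⇒ (4, 4) facing west
t=2 back(3) ⇒ (7, 4) facing west
no rival 2-sequence matches.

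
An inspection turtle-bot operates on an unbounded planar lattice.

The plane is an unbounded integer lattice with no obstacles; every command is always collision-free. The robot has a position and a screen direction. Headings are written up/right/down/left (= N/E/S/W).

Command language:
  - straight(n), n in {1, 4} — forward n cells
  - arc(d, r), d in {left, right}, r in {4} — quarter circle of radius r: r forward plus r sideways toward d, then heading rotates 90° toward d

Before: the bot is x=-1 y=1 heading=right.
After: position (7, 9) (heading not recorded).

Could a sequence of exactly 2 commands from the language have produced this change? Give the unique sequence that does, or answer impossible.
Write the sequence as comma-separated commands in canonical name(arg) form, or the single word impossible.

key: order matters: swapping arc(left, 4) and arc(right, 4) lands elsewhere
initial: x=-1 y=1 heading=right
[1] after arc(left, 4): x=3 y=5 heading=up
[2] after arc(right, 4): x=7 y=9 heading=right
no other 2-command option fits: unique.

arc(left, 4), arc(right, 4)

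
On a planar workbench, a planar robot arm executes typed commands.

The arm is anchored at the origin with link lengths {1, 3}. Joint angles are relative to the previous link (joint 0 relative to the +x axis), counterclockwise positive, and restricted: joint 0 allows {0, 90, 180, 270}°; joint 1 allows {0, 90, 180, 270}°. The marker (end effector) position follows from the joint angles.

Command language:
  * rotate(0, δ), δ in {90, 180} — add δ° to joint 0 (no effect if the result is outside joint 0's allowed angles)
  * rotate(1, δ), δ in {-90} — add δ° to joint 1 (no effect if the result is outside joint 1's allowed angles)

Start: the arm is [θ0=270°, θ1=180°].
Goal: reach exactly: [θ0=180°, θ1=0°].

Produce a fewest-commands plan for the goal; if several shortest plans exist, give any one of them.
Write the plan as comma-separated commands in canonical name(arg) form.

rotate(0, 90), rotate(0, 180), rotate(1, -90), rotate(1, -90)

begin: [θ0=270°, θ1=180°]
step 1 (rotate(0, 90)): [θ0=0°, θ1=180°]
step 2 (rotate(0, 180)): [θ0=180°, θ1=180°]
step 3 (rotate(1, -90)): [θ0=180°, θ1=90°]
step 4 (rotate(1, -90)): [θ0=180°, θ1=0°]
no 3-step plan works, so 4 is optimal.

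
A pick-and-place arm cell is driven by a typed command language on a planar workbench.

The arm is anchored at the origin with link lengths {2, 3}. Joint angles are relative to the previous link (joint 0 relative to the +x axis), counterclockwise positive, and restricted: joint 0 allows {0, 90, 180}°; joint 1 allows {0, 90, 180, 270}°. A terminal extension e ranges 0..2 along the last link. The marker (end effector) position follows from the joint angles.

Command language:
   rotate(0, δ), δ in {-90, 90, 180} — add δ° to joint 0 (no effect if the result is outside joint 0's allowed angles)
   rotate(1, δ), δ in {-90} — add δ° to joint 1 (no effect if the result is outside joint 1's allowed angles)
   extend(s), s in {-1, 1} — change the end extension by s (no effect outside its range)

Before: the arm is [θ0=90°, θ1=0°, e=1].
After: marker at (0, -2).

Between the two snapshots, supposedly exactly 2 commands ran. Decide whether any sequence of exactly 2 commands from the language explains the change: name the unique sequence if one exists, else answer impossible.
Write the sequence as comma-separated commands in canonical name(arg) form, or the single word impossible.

begin: [θ0=90°, θ1=0°, e=1]
t=1 rotate(1, -90) ⇒ [θ0=90°, θ1=270°, e=1]
t=2 rotate(1, -90) ⇒ [θ0=90°, θ1=180°, e=1]
no other 2-command option fits: unique.

rotate(1, -90), rotate(1, -90)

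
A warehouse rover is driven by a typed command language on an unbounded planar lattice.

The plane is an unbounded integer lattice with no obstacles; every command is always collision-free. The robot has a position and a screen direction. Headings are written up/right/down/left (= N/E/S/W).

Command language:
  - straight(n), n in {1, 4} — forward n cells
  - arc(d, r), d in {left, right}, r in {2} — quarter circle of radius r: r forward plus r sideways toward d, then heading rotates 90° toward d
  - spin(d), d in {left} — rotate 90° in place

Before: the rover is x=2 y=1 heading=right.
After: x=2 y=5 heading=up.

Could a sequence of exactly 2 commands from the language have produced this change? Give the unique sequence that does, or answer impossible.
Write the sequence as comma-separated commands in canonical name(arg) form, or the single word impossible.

spin(left), straight(4)

key: position moved to (2,5) AND the heading swung to N — translation plus rotation needed
start: x=2 y=1 heading=right
[1] after spin(left): x=2 y=1 heading=up
[2] after straight(4): x=2 y=5 heading=up
no rival 2-sequence matches.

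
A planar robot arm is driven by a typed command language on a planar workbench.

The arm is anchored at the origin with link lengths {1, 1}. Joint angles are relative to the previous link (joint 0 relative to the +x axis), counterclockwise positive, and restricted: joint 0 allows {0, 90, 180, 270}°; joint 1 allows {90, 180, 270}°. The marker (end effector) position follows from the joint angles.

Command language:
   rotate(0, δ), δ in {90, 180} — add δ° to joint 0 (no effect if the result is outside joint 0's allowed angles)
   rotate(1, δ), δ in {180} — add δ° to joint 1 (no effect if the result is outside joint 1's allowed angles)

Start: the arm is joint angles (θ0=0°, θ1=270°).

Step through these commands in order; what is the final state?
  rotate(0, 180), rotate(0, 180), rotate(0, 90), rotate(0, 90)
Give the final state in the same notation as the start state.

start: joint angles (θ0=0°, θ1=270°)
step 1 (rotate(0, 180)): joint angles (θ0=180°, θ1=270°)
step 2 (rotate(0, 180)): joint angles (θ0=0°, θ1=270°)
step 3 (rotate(0, 90)): joint angles (θ0=90°, θ1=270°)
step 4 (rotate(0, 90)): joint angles (θ0=180°, θ1=270°)

joint angles (θ0=180°, θ1=270°)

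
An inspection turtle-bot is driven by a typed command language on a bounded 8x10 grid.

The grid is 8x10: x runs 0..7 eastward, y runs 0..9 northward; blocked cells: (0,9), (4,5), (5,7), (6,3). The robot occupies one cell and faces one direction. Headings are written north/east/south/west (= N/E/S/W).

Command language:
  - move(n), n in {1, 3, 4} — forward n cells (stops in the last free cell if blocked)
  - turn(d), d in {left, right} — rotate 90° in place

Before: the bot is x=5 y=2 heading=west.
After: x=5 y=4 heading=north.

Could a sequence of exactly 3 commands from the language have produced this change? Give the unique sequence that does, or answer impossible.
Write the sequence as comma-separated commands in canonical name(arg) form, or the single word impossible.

turn(right), move(1), move(1)

key: order matters: swapping turn(right) and move(1) lands elsewhere
from: x=5 y=2 heading=west
1. turn(right) → x=5 y=2 heading=north
2. move(1) → x=5 y=3 heading=north
3. move(1) → x=5 y=4 heading=north
no rival 3-sequence matches.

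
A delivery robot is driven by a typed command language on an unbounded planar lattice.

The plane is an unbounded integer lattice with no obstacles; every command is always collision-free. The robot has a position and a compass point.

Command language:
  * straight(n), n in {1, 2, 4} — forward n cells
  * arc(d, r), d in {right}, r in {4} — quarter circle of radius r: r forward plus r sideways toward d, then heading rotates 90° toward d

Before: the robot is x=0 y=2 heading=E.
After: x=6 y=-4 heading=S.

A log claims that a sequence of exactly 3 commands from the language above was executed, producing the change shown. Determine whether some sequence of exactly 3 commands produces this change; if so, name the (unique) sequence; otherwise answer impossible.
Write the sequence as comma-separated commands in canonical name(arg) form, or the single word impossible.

key: cell and facing (now S) both changed — the 3 commands mix motion and turning
begin: x=0 y=2 heading=E
step 1 (straight(2)): x=2 y=2 heading=E
step 2 (arc(right, 4)): x=6 y=-2 heading=S
step 3 (straight(2)): x=6 y=-4 heading=S
no rival 3-sequence matches.

straight(2), arc(right, 4), straight(2)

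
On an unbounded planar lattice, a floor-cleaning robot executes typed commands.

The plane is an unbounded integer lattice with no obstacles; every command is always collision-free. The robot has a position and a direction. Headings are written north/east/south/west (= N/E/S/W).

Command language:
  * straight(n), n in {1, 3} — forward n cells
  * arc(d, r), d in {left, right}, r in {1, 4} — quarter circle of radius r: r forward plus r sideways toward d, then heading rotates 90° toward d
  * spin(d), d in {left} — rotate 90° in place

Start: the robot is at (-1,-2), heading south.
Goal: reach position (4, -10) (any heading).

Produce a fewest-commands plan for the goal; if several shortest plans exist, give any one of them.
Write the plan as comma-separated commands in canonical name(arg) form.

t0: at (-1,-2), heading south
step 1 (arc(left, 1)): at (0,-3), heading east
step 2 (arc(right, 4)): at (4,-7), heading south
step 3 (straight(3)): at (4,-10), heading south
no 2-step plan works, so 3 is optimal.

arc(left, 1), arc(right, 4), straight(3)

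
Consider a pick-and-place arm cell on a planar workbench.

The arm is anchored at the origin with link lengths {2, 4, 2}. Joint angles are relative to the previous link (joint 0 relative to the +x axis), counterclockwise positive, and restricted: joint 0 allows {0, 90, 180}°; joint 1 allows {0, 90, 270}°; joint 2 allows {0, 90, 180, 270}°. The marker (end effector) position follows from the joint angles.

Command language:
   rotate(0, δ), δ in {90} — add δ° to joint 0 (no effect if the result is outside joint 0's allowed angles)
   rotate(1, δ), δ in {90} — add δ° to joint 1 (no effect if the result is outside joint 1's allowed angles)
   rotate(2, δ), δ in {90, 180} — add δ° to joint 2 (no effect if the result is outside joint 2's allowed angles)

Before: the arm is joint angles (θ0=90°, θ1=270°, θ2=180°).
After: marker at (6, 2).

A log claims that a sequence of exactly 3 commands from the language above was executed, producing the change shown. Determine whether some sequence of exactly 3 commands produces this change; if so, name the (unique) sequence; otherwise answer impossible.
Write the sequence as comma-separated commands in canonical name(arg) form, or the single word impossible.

rotate(2, 180), rotate(2, 180), rotate(2, 180)

from: joint angles (θ0=90°, θ1=270°, θ2=180°)
t=1 rotate(2, 180) ⇒ joint angles (θ0=90°, θ1=270°, θ2=0°)
t=2 rotate(2, 180) ⇒ joint angles (θ0=90°, θ1=270°, θ2=180°)
t=3 rotate(2, 180) ⇒ joint angles (θ0=90°, θ1=270°, θ2=0°)
uniquely the one of 64 3-step routes that fits.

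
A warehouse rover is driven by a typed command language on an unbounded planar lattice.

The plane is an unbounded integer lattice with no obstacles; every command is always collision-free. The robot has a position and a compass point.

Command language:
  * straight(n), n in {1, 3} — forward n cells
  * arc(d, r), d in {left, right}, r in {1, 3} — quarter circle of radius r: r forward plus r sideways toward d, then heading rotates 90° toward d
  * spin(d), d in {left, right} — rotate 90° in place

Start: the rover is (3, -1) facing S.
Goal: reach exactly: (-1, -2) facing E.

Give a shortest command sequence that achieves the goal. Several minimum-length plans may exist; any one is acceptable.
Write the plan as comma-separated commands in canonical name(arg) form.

t0: (3, -1) facing S
t=1 straight(3) ⇒ (3, -4) facing S
t=2 arc(right, 1) ⇒ (2, -5) facing W
t=3 arc(right, 3) ⇒ (-1, -2) facing N
t=4 spin(right) ⇒ (-1, -2) facing E
nothing shorter than 4 reaches the goal.

straight(3), arc(right, 1), arc(right, 3), spin(right)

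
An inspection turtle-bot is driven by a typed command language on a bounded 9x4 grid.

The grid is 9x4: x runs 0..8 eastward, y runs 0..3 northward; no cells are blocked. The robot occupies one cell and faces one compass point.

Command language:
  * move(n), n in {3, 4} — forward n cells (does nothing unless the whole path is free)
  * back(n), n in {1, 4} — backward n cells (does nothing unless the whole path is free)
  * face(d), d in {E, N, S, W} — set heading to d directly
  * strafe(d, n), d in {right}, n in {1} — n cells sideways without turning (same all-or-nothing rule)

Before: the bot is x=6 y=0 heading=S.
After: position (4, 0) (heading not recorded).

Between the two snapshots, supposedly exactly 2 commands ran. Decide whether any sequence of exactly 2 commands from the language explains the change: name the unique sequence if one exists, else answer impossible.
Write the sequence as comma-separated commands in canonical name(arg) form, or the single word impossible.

strafe(right, 1), strafe(right, 1)

initial: x=6 y=0 heading=S
step 1 (strafe(right, 1)): x=5 y=0 heading=S
step 2 (strafe(right, 1)): x=4 y=0 heading=S
all 81 alternatives checked — unique.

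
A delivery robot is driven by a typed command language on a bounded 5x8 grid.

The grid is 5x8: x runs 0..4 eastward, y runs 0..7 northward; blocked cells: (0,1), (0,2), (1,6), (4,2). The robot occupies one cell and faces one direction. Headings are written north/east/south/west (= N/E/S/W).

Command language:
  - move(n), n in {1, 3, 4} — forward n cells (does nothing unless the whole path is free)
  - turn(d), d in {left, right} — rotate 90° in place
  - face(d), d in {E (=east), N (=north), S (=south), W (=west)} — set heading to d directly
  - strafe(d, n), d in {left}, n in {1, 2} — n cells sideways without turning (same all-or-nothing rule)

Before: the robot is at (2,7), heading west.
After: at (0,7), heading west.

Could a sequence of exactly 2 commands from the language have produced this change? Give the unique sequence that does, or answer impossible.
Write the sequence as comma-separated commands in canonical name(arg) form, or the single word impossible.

key: heading stays W — no command in the sequence turns
begin: at (2,7), heading west
1. move(1) → at (1,7), heading west
2. move(1) → at (0,7), heading west
no other 2-command option fits: unique.

move(1), move(1)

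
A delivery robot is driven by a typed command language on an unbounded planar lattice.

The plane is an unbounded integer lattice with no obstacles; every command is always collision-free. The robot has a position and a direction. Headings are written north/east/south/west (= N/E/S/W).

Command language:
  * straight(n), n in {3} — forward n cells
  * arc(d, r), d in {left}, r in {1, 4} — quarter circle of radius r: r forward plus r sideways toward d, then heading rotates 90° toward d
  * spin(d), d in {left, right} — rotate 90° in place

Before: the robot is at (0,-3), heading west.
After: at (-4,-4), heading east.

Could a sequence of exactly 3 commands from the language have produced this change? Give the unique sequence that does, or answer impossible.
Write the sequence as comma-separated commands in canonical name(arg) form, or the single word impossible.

key: order matters: swapping straight(3) and spin(left) lands elsewhere
initial: at (0,-3), heading west
t=1 straight(3) ⇒ at (-3,-3), heading west
t=2 arc(left, 1) ⇒ at (-4,-4), heading south
t=3 spin(left) ⇒ at (-4,-4), heading east
no other 3-command option fits: unique.

straight(3), arc(left, 1), spin(left)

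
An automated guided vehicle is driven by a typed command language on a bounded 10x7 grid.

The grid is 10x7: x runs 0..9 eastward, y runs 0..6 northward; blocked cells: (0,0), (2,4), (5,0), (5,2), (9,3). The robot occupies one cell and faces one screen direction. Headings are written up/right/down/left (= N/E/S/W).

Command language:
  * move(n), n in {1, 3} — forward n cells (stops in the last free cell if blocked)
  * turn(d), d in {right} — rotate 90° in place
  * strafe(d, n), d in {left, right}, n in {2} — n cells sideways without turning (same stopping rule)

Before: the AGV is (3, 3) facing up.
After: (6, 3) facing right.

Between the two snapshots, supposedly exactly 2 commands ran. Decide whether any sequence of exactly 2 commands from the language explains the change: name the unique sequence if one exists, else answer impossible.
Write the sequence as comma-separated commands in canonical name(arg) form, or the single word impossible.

turn(right), move(3)

key: cell and facing (now E) both changed — the 2 commands mix motion and turning
initial: (3, 3) facing up
[1] after turn(right): (3, 3) facing right
[2] after move(3): (6, 3) facing right
uniquely the one of 25 2-step routes that fits.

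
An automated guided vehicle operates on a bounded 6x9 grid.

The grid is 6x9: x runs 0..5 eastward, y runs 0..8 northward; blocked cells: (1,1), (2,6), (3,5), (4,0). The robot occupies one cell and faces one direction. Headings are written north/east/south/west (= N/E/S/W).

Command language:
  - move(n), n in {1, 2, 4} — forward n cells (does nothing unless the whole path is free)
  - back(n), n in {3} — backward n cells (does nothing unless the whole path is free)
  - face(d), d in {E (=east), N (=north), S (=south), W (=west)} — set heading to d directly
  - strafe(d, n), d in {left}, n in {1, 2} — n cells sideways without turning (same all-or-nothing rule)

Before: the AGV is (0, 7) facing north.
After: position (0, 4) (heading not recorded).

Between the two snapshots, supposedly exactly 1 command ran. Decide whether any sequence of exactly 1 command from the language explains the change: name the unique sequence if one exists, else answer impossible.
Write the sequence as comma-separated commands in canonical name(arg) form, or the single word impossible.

back(3)

t0: (0, 7) facing north
t=1 back(3) ⇒ (0, 4) facing north
no rival 1-sequence matches.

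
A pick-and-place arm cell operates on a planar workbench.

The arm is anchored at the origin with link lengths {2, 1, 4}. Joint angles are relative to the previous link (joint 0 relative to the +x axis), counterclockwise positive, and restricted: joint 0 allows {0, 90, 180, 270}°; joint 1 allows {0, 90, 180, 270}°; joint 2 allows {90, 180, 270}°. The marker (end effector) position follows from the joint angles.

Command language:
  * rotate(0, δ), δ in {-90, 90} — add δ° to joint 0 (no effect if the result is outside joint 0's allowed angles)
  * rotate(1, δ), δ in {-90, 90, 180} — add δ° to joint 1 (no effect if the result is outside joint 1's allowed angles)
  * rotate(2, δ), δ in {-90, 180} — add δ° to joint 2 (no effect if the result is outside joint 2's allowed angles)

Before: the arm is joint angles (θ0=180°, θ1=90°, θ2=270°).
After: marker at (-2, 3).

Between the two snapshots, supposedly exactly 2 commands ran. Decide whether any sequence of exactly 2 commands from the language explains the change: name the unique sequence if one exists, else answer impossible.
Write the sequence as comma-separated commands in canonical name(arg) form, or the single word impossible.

rotate(2, -90), rotate(2, 180)

key: running rotate(2, 180) before rotate(2, -90) would end elsewhere — order is forced
start: joint angles (θ0=180°, θ1=90°, θ2=270°)
[1] after rotate(2, -90): joint angles (θ0=180°, θ1=90°, θ2=180°)
[2] after rotate(2, 180): joint angles (θ0=180°, θ1=90°, θ2=180°)
no other 2-command option fits: unique.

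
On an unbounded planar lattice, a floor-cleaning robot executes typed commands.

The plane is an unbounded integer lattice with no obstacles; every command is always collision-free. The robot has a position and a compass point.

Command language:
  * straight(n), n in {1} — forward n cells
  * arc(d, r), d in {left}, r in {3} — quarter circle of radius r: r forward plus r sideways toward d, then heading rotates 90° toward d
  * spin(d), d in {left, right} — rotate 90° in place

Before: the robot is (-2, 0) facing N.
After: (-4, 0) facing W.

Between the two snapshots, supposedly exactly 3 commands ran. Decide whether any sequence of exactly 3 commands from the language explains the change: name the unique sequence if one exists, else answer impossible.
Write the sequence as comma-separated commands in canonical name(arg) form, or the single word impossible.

key: order matters: swapping spin(left) and straight(1) lands elsewhere
t0: (-2, 0) facing N
t=1 spin(left) ⇒ (-2, 0) facing W
t=2 straight(1) ⇒ (-3, 0) facing W
t=3 straight(1) ⇒ (-4, 0) facing W
no other 3-command option fits: unique.

spin(left), straight(1), straight(1)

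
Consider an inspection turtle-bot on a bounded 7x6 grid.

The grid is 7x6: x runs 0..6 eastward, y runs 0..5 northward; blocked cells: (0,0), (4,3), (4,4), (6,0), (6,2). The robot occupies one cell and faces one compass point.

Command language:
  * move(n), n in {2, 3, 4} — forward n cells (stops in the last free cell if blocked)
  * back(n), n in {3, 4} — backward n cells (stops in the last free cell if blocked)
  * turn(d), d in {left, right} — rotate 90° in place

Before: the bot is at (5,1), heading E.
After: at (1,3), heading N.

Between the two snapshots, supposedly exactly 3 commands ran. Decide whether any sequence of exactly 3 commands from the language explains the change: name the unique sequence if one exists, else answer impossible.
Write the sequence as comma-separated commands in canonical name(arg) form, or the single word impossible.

back(4), turn(left), move(2)

key: order matters: swapping back(4) and move(2) lands elsewhere
from: at (5,1), heading E
[1] after back(4): at (1,1), heading E
[2] after turn(left): at (1,1), heading N
[3] after move(2): at (1,3), heading N
all 343 alternatives checked — unique.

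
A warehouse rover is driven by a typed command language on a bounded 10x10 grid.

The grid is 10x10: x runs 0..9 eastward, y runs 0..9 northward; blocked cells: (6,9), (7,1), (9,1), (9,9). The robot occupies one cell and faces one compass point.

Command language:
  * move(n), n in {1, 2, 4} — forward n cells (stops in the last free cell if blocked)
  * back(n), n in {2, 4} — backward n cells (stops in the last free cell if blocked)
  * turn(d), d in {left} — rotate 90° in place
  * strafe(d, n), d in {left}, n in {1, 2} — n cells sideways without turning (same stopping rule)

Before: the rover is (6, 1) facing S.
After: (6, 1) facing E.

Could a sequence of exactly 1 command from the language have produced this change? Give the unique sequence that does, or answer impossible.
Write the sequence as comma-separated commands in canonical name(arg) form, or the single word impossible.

key: (6,1) unchanged — the single command moves nothing
from: (6, 1) facing S
step 1 (turn(left)): (6, 1) facing E
no rival 1-sequence matches.

turn(left)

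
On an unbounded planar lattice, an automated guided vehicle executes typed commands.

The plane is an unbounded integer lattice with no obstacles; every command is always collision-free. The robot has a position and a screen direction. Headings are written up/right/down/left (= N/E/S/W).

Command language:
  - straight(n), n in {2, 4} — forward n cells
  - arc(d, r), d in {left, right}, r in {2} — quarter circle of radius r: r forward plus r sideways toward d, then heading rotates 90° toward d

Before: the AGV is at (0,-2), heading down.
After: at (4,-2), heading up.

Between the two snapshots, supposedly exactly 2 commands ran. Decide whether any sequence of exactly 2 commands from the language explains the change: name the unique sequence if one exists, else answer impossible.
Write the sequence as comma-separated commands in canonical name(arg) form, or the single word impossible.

arc(left, 2), arc(left, 2)

key: cell and facing (now N) both changed — the 2 commands mix motion and turning
initial: at (0,-2), heading down
t=1 arc(left, 2) ⇒ at (2,-4), heading right
t=2 arc(left, 2) ⇒ at (4,-2), heading up
no other 2-command option fits: unique.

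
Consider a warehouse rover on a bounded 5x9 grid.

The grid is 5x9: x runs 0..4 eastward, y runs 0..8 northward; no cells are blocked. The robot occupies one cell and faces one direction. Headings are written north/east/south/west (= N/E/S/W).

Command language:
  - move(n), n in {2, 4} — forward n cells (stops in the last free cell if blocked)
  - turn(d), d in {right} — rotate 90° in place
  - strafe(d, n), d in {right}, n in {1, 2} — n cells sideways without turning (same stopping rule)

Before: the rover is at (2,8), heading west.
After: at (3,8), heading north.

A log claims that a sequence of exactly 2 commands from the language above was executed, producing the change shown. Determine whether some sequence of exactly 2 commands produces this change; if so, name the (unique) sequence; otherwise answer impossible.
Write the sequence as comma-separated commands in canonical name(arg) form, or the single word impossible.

key: position moved to (3,8) AND the heading swung to N — translation plus rotation needed
begin: at (2,8), heading west
1. turn(right) → at (2,8), heading north
2. strafe(right, 1) → at (3,8), heading north
all 25 alternatives checked — unique.

turn(right), strafe(right, 1)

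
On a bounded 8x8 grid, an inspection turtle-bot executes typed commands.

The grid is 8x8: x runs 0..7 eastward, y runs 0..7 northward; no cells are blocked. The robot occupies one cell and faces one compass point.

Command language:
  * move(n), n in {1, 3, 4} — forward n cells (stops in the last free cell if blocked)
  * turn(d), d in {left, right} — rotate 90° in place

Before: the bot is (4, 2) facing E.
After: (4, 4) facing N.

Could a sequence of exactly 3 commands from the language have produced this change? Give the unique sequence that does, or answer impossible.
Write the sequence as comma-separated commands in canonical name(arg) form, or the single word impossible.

turn(left), move(1), move(1)

key: cell and facing (now N) both changed — the 3 commands mix motion and turning
initial: (4, 2) facing E
step 1 (turn(left)): (4, 2) facing N
step 2 (move(1)): (4, 3) facing N
step 3 (move(1)): (4, 4) facing N
no rival 3-sequence matches.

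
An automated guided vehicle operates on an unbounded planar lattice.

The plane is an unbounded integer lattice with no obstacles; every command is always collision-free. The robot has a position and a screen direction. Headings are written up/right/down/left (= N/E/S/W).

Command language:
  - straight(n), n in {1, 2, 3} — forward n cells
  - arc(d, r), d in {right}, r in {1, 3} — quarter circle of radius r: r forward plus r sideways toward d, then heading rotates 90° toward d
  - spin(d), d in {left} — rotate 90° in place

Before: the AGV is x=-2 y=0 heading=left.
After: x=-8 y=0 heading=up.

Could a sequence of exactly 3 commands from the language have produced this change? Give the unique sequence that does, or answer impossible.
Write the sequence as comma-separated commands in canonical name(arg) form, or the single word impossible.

spin(left), arc(right, 3), arc(right, 3)

key: order matters: swapping spin(left) and arc(right, 3) lands elsewhere
from: x=-2 y=0 heading=left
1. spin(left) → x=-2 y=0 heading=down
2. arc(right, 3) → x=-5 y=-3 heading=left
3. arc(right, 3) → x=-8 y=0 heading=up
all 216 alternatives checked — unique.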